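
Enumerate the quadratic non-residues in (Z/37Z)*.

Square k = 1,…,18 (k and 37−k give the same square):
1²=1, 2²=4, 3²=9, 4²=16, 5²=25, 6²=36, 7²≡12, 8²≡27, 9²≡7, 10²≡26, 11²≡10, 12²≡33, 13²≡21, 14²≡11, 15²≡3, 16²≡34, 17²≡30, 18²≡28 (mod 37).
The residues are {1, 3, 4, 7, 9, 10, 11, 12, 16, 21, 25, 26, 27, 28, 30, 33, 34, 36}; the non-residues are the remaining 18 nonzero classes.

2, 5, 6, 8, 13, 14, 15, 17, 18, 19, 20, 22, 23, 24, 29, 31, 32, 35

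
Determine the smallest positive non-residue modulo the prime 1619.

2

(2/1619) = −1, so 2 is the smallest positive non-residue mod 1619.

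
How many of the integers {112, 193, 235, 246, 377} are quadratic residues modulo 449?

3

(112/449) = +1 → QR.
(193/449) = +1 → QR.
(235/449) = -1 → non-residue.
(246/449) = -1 → non-residue.
(377/449) = +1 → QR.
Total quadratic residues among the 5: 3.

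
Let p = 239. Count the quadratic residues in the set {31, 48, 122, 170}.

4

(31/239) = +1 → QR.
(48/239) = +1 → QR.
(122/239) = +1 → QR.
(170/239) = +1 → QR.
Total quadratic residues among the 4: 4.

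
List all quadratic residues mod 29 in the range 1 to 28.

1,4,5,6,7,9,13,16,20,22,23,24,25,28

Square k = 1,…,14 (k and 29−k give the same square):
1²=1, 2²=4, 3²=9, 4²=16, 5²=25, 6²≡7, 7²≡20, 8²≡6, 9²≡23, 10²≡13, 11²≡5, 12²≡28, 13²≡24, 14²≡22 (mod 29).
So the quadratic residues mod 29 are {1, 4, 5, 6, 7, 9, 13, 16, 20, 22, 23, 24, 25, 28}.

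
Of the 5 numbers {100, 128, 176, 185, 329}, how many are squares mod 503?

(100/503) = +1 → QR.
(128/503) = +1 → QR.
(176/503) = +1 → QR.
(185/503) = +1 → QR.
(329/503) = +1 → QR.
Total quadratic residues among the 5: 5.

5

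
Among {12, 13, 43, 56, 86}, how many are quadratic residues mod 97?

3

(12/97) = +1 → QR.
(13/97) = -1 → non-residue.
(43/97) = +1 → QR.
(56/97) = -1 → non-residue.
(86/97) = +1 → QR.
Total quadratic residues among the 5: 3.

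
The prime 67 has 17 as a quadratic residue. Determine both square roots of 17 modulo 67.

33, 34

Since 67 ≡ 3 (mod 4), a square root of 17 is 17^((67+1)/4) = 17^17 mod 67.
Repeated squaring: 17^2≡21, 17^4≡39, 17^8≡47, 17^16≡65 (mod 67).
17^17 = 17^(16+1) ≡ 33 (mod 67).
Check: 33² = 1089 ≡ 17 (mod 67). The two roots are 33 and 34.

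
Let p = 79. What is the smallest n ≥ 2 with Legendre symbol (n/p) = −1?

3

(2/79) = +1, so 2 is a residue.
(3/79) = −1, so 3 is the smallest positive non-residue mod 79.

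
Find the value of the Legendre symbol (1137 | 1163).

Reciprocity: 1137 ≡ 1 and 1163 ≡ 3 (mod 4), so (1137/1163) = +(1163/1137).
Reduce top mod 1137: now compute (26/1137).
Pull out 2: since 1137 ≡ 1 (mod 8), (2/1137) = +1.
Reciprocity: 13 ≡ 1 and 1137 ≡ 1 (mod 4), so (13/1137) = +(1137/13).
Reduce top mod 13: now compute (6/13).
Pull out 2: since 13 ≡ 5 (mod 8), (2/13) = -1.
Reciprocity: 3 ≡ 3 and 13 ≡ 1 (mod 4), so (3/13) = +(13/3).
Reduce top mod 3: now compute (1/3).
Reached (1/3) = 1. Collecting the sign flips along the way, the symbol is -1.

-1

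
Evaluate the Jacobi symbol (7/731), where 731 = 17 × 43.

Reciprocity: 7 ≡ 3 and 731 ≡ 3 (mod 4), so (7/731) = −(731/7).
Reduce top mod 7: now compute (3/7).
Reciprocity: 3 ≡ 3 and 7 ≡ 3 (mod 4), so (3/7) = −(7/3).
Reduce top mod 3: now compute (1/3).
Reached (1/3) = 1. Collecting the sign flips along the way, the symbol is +1.

1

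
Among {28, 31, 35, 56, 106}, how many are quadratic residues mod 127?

(28/127) = -1 → non-residue.
(31/127) = +1 → QR.
(35/127) = +1 → QR.
(56/127) = -1 → non-residue.
(106/127) = -1 → non-residue.
Total quadratic residues among the 5: 2.

2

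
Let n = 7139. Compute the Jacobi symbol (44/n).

0

Pull out 2^2: since 7139 ≡ 3 (mod 8), (2/7139) = -1, so (2/7139)^2 = +1.
Reciprocity: 11 ≡ 3 and 7139 ≡ 3 (mod 4), so (11/7139) = −(7139/11).
Reduce top mod 11: now compute (0/11).
Top reduces to 0: gcd > 1, so the symbol is 0.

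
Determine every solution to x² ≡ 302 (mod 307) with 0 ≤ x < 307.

Since 307 ≡ 3 (mod 4), a square root of 302 is 302^((307+1)/4) = 302^77 mod 307.
Repeated squaring: 302^2≡25, 302^4≡11, 302^8≡121, 302^16≡212, 302^32≡122, 302^64≡148 (mod 307).
302^77 = 302^(64+8+4+1) ≡ 223 (mod 307).
Check: 223² = 49729 ≡ 302 (mod 307). The two roots are 84 and 223.

84, 223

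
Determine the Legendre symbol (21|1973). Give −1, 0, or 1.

1

Reciprocity: 21 ≡ 1 and 1973 ≡ 1 (mod 4), so (21/1973) = +(1973/21).
Reduce top mod 21: now compute (20/21).
Pull out 2^2: since 21 ≡ 5 (mod 8), (2/21) = -1, so (2/21)^2 = +1.
Reciprocity: 5 ≡ 1 and 21 ≡ 1 (mod 4), so (5/21) = +(21/5).
Reduce top mod 5: now compute (1/5).
Reached (1/5) = 1. Collecting the sign flips along the way, the symbol is +1.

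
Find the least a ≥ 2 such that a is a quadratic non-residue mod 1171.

2

(2/1171) = −1, so 2 is the smallest positive non-residue mod 1171.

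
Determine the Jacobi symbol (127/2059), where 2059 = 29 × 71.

Reciprocity: 127 ≡ 3 and 2059 ≡ 3 (mod 4), so (127/2059) = −(2059/127).
Reduce top mod 127: now compute (27/127).
Reciprocity: 27 ≡ 3 and 127 ≡ 3 (mod 4), so (27/127) = −(127/27).
Reduce top mod 27: now compute (19/27).
Reciprocity: 19 ≡ 3 and 27 ≡ 3 (mod 4), so (19/27) = −(27/19).
Reduce top mod 19: now compute (8/19).
Pull out 2^3: since 19 ≡ 3 (mod 8), (2/19) = -1, so (2/19)^3 = -1.
Reached (1/19) = 1. Collecting the sign flips along the way, the symbol is +1.

1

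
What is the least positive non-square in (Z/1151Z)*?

(2/1151) = +1, so 2 is a residue.
(3/1151) = +1, so 3 is a residue.
(4/1151) = +1, so 4 is a residue.
(5/1151) = +1, so 5 is a residue.
(6/1151) = +1, so 6 is a residue.
(7/1151) = +1, so 7 is a residue.
(8/1151) = +1, so 8 is a residue.
(9/1151) = +1, so 9 is a residue.
(10/1151) = +1, so 10 is a residue.
(11/1151) = +1, so 11 is a residue.
(12/1151) = +1, so 12 is a residue.
(13/1151) = −1, so 13 is the smallest positive non-residue mod 1151.

13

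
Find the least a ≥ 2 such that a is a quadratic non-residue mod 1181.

2

(2/1181) = −1, so 2 is the smallest positive non-residue mod 1181.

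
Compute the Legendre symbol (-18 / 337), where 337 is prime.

1

Euler's criterion: (-18/337) ≡ 319^168 (mod 337).
319^2 ≡ 324 (mod 337)
319^4 ≡ 169 (mod 337)
319^8 ≡ 253 (mod 337)
319^16 ≡ 316 (mod 337)
319^32 ≡ 104 (mod 337)
319^64 ≡ 32 (mod 337)
319^128 ≡ 13 (mod 337)
319^168 = 319^(128+32+8) ≡ 1 (mod 337).
Result is 1, so (-18/337) = 1.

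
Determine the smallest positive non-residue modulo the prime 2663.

5

(2/2663) = +1, so 2 is a residue.
(3/2663) = +1, so 3 is a residue.
(4/2663) = +1, so 4 is a residue.
(5/2663) = −1, so 5 is the smallest positive non-residue mod 2663.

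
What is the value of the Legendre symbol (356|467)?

1

Pull out 2^2: since 467 ≡ 3 (mod 8), (2/467) = -1, so (2/467)^2 = +1.
Reciprocity: 89 ≡ 1 and 467 ≡ 3 (mod 4), so (89/467) = +(467/89).
Reduce top mod 89: now compute (22/89).
Pull out 2: since 89 ≡ 1 (mod 8), (2/89) = +1.
Reciprocity: 11 ≡ 3 and 89 ≡ 1 (mod 4), so (11/89) = +(89/11).
Reduce top mod 11: now compute (1/11).
Reached (1/11) = 1. Collecting the sign flips along the way, the symbol is +1.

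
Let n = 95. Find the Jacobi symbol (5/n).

Reciprocity: 5 ≡ 1 and 95 ≡ 3 (mod 4), so (5/95) = +(95/5).
Reduce top mod 5: now compute (0/5).
Top reduces to 0: gcd > 1, so the symbol is 0.

0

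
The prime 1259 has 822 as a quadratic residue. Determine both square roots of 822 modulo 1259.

229, 1030

Since 1259 ≡ 3 (mod 4), a square root of 822 is 822^((1259+1)/4) = 822^315 mod 1259.
Repeated squaring: 822^2≡860, 822^4≡567, 822^8≡444, 822^16≡732, 822^32≡749, 822^64≡746, 822^128≡38, 822^256≡185 (mod 1259).
822^315 = 822^(256+32+16+8+2+1) ≡ 1030 (mod 1259).
Check: 1030² = 1060900 ≡ 822 (mod 1259). The two roots are 229 and 1030.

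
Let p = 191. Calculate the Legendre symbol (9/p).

1

Reciprocity: 9 ≡ 1 and 191 ≡ 3 (mod 4), so (9/191) = +(191/9).
Reduce top mod 9: now compute (2/9).
Pull out 2: since 9 ≡ 1 (mod 8), (2/9) = +1.
Reached (1/9) = 1. Collecting the sign flips along the way, the symbol is +1.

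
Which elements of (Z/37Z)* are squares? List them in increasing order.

Square k = 1,…,18 (k and 37−k give the same square):
1²=1, 2²=4, 3²=9, 4²=16, 5²=25, 6²=36, 7²≡12, 8²≡27, 9²≡7, 10²≡26, 11²≡10, 12²≡33, 13²≡21, 14²≡11, 15²≡3, 16²≡34, 17²≡30, 18²≡28 (mod 37).
So the quadratic residues mod 37 are {1, 3, 4, 7, 9, 10, 11, 12, 16, 21, 25, 26, 27, 28, 30, 33, 34, 36}.

1,3,4,7,9,10,11,12,16,21,25,26,27,28,30,33,34,36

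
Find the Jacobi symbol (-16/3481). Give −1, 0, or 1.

1

First reduce: -16 ≡ 3465 (mod 3481).
Reciprocity: 3465 ≡ 1 and 3481 ≡ 1 (mod 4), so (3465/3481) = +(3481/3465).
Reduce top mod 3465: now compute (16/3465).
Pull out 2^4: since 3465 ≡ 1 (mod 8), (2/3465) = +1, so (2/3465)^4 = +1.
Reached (1/3465) = 1. Collecting the sign flips along the way, the symbol is +1.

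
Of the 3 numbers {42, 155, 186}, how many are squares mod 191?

0

(42/191) = -1 → non-residue.
(155/191) = -1 → non-residue.
(186/191) = -1 → non-residue.
Total quadratic residues among the 3: 0.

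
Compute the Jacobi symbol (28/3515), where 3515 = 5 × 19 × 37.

Pull out 2^2: since 3515 ≡ 3 (mod 8), (2/3515) = -1, so (2/3515)^2 = +1.
Reciprocity: 7 ≡ 3 and 3515 ≡ 3 (mod 4), so (7/3515) = −(3515/7).
Reduce top mod 7: now compute (1/7).
Reached (1/7) = 1. Collecting the sign flips along the way, the symbol is -1.

-1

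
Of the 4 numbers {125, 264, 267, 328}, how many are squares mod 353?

2

(125/353) = -1 → non-residue.
(264/353) = -1 → non-residue.
(267/353) = +1 → QR.
(328/353) = +1 → QR.
Total quadratic residues among the 4: 2.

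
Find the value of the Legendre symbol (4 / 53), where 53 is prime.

Euler's criterion: (4/53) ≡ 4^26 (mod 53).
4^2 ≡ 16 (mod 53)
4^4 ≡ 44 (mod 53)
4^8 ≡ 28 (mod 53)
4^16 ≡ 42 (mod 53)
4^26 = 4^(16+8+2) ≡ 1 (mod 53).
Result is 1, so (4/53) = 1.

1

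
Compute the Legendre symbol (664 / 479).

-1

Euler's criterion: (664/479) ≡ 185^239 (mod 479).
185^2 ≡ 216 (mod 479)
185^4 ≡ 193 (mod 479)
185^8 ≡ 366 (mod 479)
185^16 ≡ 315 (mod 479)
185^32 ≡ 72 (mod 479)
185^64 ≡ 394 (mod 479)
185^128 ≡ 40 (mod 479)
185^239 = 185^(128+64+32+8+4+2+1) ≡ 478 (mod 479).
Result is 478 ≡ −1, so (664/479) = −1.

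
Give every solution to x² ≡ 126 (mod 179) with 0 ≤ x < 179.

Since 179 ≡ 3 (mod 4), a square root of 126 is 126^((179+1)/4) = 126^45 mod 179.
Repeated squaring: 126^2≡124, 126^4≡161, 126^8≡145, 126^16≡82, 126^32≡101 (mod 179).
126^45 = 126^(32+8+4+1) ≡ 22 (mod 179).
Check: 22² = 484 ≡ 126 (mod 179). The two roots are 22 and 157.

22, 157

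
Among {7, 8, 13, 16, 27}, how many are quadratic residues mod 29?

(7/29) = +1 → QR.
(8/29) = -1 → non-residue.
(13/29) = +1 → QR.
(16/29) = +1 → QR.
(27/29) = -1 → non-residue.
Total quadratic residues among the 5: 3.

3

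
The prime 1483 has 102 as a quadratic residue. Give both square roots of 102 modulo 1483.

478, 1005

Since 1483 ≡ 3 (mod 4), a square root of 102 is 102^((1483+1)/4) = 102^371 mod 1483.
Repeated squaring: 102^2≡23, 102^4≡529, 102^8≡1037, 102^16≡194, 102^32≡561, 102^64≡325, 102^128≡332, 102^256≡482 (mod 1483).
102^371 = 102^(256+64+32+16+2+1) ≡ 478 (mod 1483).
Check: 478² = 228484 ≡ 102 (mod 1483). The two roots are 478 and 1005.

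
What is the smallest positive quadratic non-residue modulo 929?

(2/929) = +1, so 2 is a residue.
(3/929) = −1, so 3 is the smallest positive non-residue mod 929.

3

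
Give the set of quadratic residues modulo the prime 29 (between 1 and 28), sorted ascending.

Square k = 1,…,14 (k and 29−k give the same square):
1²=1, 2²=4, 3²=9, 4²=16, 5²=25, 6²≡7, 7²≡20, 8²≡6, 9²≡23, 10²≡13, 11²≡5, 12²≡28, 13²≡24, 14²≡22 (mod 29).
So the quadratic residues mod 29 are {1, 4, 5, 6, 7, 9, 13, 16, 20, 22, 23, 24, 25, 28}.

1,4,5,6,7,9,13,16,20,22,23,24,25,28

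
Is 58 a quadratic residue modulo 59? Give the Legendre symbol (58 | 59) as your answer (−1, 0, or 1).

Pull out 2: since 59 ≡ 3 (mod 8), (2/59) = -1.
Reciprocity: 29 ≡ 1 and 59 ≡ 3 (mod 4), so (29/59) = +(59/29).
Reduce top mod 29: now compute (1/29).
Reached (1/29) = 1. Collecting the sign flips along the way, the symbol is -1.

-1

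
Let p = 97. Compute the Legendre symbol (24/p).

1

Euler's criterion: (24/97) ≡ 24^48 (mod 97).
24^2 ≡ 91 (mod 97)
24^4 ≡ 36 (mod 97)
24^8 ≡ 35 (mod 97)
24^16 ≡ 61 (mod 97)
24^32 ≡ 35 (mod 97)
24^48 = 24^(32+16) ≡ 1 (mod 97).
Result is 1, so (24/97) = 1.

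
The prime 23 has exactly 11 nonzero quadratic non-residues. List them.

5 7 10 11 14 15 17 19 20 21 22

Square k = 1,…,11 (k and 23−k give the same square):
1²=1, 2²=4, 3²=9, 4²=16, 5²≡2, 6²≡13, 7²≡3, 8²≡18, 9²≡12, 10²≡8, 11²≡6 (mod 23).
The residues are {1, 2, 3, 4, 6, 8, 9, 12, 13, 16, 18}; the non-residues are the remaining 11 nonzero classes.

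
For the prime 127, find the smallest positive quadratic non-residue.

(2/127) = +1, so 2 is a residue.
(3/127) = −1, so 3 is the smallest positive non-residue mod 127.

3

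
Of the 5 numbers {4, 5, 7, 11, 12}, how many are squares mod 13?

2

(4/13) = +1 → QR.
(5/13) = -1 → non-residue.
(7/13) = -1 → non-residue.
(11/13) = -1 → non-residue.
(12/13) = +1 → QR.
Total quadratic residues among the 5: 2.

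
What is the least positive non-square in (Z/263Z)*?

(2/263) = +1, so 2 is a residue.
(3/263) = +1, so 3 is a residue.
(4/263) = +1, so 4 is a residue.
(5/263) = −1, so 5 is the smallest positive non-residue mod 263.

5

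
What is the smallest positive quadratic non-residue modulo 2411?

2

(2/2411) = −1, so 2 is the smallest positive non-residue mod 2411.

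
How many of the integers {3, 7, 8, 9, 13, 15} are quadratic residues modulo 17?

(3/17) = -1 → non-residue.
(7/17) = -1 → non-residue.
(8/17) = +1 → QR.
(9/17) = +1 → QR.
(13/17) = +1 → QR.
(15/17) = +1 → QR.
Total quadratic residues among the 6: 4.

4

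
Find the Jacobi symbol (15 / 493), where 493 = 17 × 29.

Reciprocity: 15 ≡ 3 and 493 ≡ 1 (mod 4), so (15/493) = +(493/15).
Reduce top mod 15: now compute (13/15).
Reciprocity: 13 ≡ 1 and 15 ≡ 3 (mod 4), so (13/15) = +(15/13).
Reduce top mod 13: now compute (2/13).
Pull out 2: since 13 ≡ 5 (mod 8), (2/13) = -1.
Reached (1/13) = 1. Collecting the sign flips along the way, the symbol is -1.

-1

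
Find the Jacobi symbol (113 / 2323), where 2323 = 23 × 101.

Reciprocity: 113 ≡ 1 and 2323 ≡ 3 (mod 4), so (113/2323) = +(2323/113).
Reduce top mod 113: now compute (63/113).
Reciprocity: 63 ≡ 3 and 113 ≡ 1 (mod 4), so (63/113) = +(113/63).
Reduce top mod 63: now compute (50/63).
Pull out 2: since 63 ≡ 7 (mod 8), (2/63) = +1.
Reciprocity: 25 ≡ 1 and 63 ≡ 3 (mod 4), so (25/63) = +(63/25).
Reduce top mod 25: now compute (13/25).
Reciprocity: 13 ≡ 1 and 25 ≡ 1 (mod 4), so (13/25) = +(25/13).
Reduce top mod 13: now compute (12/13).
Pull out 2^2: since 13 ≡ 5 (mod 8), (2/13) = -1, so (2/13)^2 = +1.
Reciprocity: 3 ≡ 3 and 13 ≡ 1 (mod 4), so (3/13) = +(13/3).
Reduce top mod 3: now compute (1/3).
Reached (1/3) = 1. Collecting the sign flips along the way, the symbol is +1.

1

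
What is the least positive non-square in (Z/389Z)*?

2

(2/389) = −1, so 2 is the smallest positive non-residue mod 389.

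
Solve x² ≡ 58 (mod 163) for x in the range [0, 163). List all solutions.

Since 163 ≡ 3 (mod 4), a square root of 58 is 58^((163+1)/4) = 58^41 mod 163.
Repeated squaring: 58^2≡104, 58^4≡58, 58^8≡104, 58^16≡58, 58^32≡104 (mod 163).
58^41 = 58^(32+8+1) ≡ 104 (mod 163).
Check: 104² = 10816 ≡ 58 (mod 163). The two roots are 59 and 104.

59, 104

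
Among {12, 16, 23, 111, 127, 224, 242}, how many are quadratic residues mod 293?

2

(12/293) = -1 → non-residue.
(16/293) = +1 → QR.
(23/293) = -1 → non-residue.
(111/293) = -1 → non-residue.
(127/293) = -1 → non-residue.
(224/293) = +1 → QR.
(242/293) = -1 → non-residue.
Total quadratic residues among the 7: 2.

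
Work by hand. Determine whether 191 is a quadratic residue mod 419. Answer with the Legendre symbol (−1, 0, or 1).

1

Reciprocity: 191 ≡ 3 and 419 ≡ 3 (mod 4), so (191/419) = −(419/191).
Reduce top mod 191: now compute (37/191).
Reciprocity: 37 ≡ 1 and 191 ≡ 3 (mod 4), so (37/191) = +(191/37).
Reduce top mod 37: now compute (6/37).
Pull out 2: since 37 ≡ 5 (mod 8), (2/37) = -1.
Reciprocity: 3 ≡ 3 and 37 ≡ 1 (mod 4), so (3/37) = +(37/3).
Reduce top mod 3: now compute (1/3).
Reached (1/3) = 1. Collecting the sign flips along the way, the symbol is +1.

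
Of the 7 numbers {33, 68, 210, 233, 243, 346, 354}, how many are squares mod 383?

3

(33/383) = -1 → non-residue.
(68/383) = +1 → QR.
(210/383) = -1 → non-residue.
(233/383) = -1 → non-residue.
(243/383) = +1 → QR.
(346/383) = +1 → QR.
(354/383) = -1 → non-residue.
Total quadratic residues among the 7: 3.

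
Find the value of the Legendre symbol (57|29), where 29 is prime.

First reduce: 57 ≡ 28 (mod 29).
Pull out 2^2: since 29 ≡ 5 (mod 8), (2/29) = -1, so (2/29)^2 = +1.
Reciprocity: 7 ≡ 3 and 29 ≡ 1 (mod 4), so (7/29) = +(29/7).
Reduce top mod 7: now compute (1/7).
Reached (1/7) = 1. Collecting the sign flips along the way, the symbol is +1.

1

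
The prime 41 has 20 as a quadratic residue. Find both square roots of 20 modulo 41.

15, 26

41 ≡ 1 (mod 4), so we find a root by search.
Trying successive values, 15² = 225 ≡ 20 (mod 41). The other root is 41 − 15 = 26.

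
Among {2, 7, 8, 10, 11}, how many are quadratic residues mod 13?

1

(2/13) = -1 → non-residue.
(7/13) = -1 → non-residue.
(8/13) = -1 → non-residue.
(10/13) = +1 → QR.
(11/13) = -1 → non-residue.
Total quadratic residues among the 5: 1.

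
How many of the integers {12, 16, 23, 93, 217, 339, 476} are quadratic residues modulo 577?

(12/577) = +1 → QR.
(16/577) = +1 → QR.
(23/577) = +1 → QR.
(93/577) = +1 → QR.
(217/577) = -1 → non-residue.
(339/577) = -1 → non-residue.
(476/577) = -1 → non-residue.
Total quadratic residues among the 7: 4.

4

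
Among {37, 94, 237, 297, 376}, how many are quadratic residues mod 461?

4

(37/461) = -1 → non-residue.
(94/461) = +1 → QR.
(237/461) = +1 → QR.
(297/461) = +1 → QR.
(376/461) = +1 → QR.
Total quadratic residues among the 5: 4.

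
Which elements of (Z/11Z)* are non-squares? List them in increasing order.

2 6 7 8 10

Square k = 1,…,5 (k and 11−k give the same square):
1²=1, 2²=4, 3²=9, 4²≡5, 5²≡3 (mod 11).
The residues are {1, 3, 4, 5, 9}; the non-residues are the remaining 5 nonzero classes.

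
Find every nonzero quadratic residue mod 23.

Square k = 1,…,11 (k and 23−k give the same square):
1²=1, 2²=4, 3²=9, 4²=16, 5²≡2, 6²≡13, 7²≡3, 8²≡18, 9²≡12, 10²≡8, 11²≡6 (mod 23).
So the quadratic residues mod 23 are {1, 2, 3, 4, 6, 8, 9, 12, 13, 16, 18}.

1, 2, 3, 4, 6, 8, 9, 12, 13, 16, 18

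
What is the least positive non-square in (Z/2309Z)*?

2

(2/2309) = −1, so 2 is the smallest positive non-residue mod 2309.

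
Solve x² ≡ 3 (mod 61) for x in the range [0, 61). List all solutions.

8, 53

61 ≡ 1 (mod 4), so we find a root by search.
Trying successive values, 8² = 64 ≡ 3 (mod 61). The other root is 61 − 8 = 53.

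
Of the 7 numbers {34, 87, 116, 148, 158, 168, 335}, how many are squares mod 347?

5

(34/347) = +1 → QR.
(87/347) = +1 → QR.
(116/347) = +1 → QR.
(148/347) = -1 → non-residue.
(158/347) = +1 → QR.
(168/347) = +1 → QR.
(335/347) = -1 → non-residue.
Total quadratic residues among the 7: 5.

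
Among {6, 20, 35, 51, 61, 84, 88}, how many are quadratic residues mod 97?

(6/97) = +1 → QR.
(20/97) = -1 → non-residue.
(35/97) = +1 → QR.
(51/97) = -1 → non-residue.
(61/97) = +1 → QR.
(84/97) = -1 → non-residue.
(88/97) = +1 → QR.
Total quadratic residues among the 7: 4.

4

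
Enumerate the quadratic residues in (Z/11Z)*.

1,3,4,5,9

Square k = 1,…,5 (k and 11−k give the same square):
1²=1, 2²=4, 3²=9, 4²≡5, 5²≡3 (mod 11).
So the quadratic residues mod 11 are {1, 3, 4, 5, 9}.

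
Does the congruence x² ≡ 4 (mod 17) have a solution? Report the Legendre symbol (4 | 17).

1

Euler's criterion: (4/17) ≡ 4^8 (mod 17).
4^2 ≡ 16 (mod 17)
4^4 ≡ 1 (mod 17)
4^8 ≡ 1 (mod 17)
4^8 = 4^(8) ≡ 1 (mod 17).
Result is 1, so (4/17) = 1.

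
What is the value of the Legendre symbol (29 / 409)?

-1

Reciprocity: 29 ≡ 1 and 409 ≡ 1 (mod 4), so (29/409) = +(409/29).
Reduce top mod 29: now compute (3/29).
Reciprocity: 3 ≡ 3 and 29 ≡ 1 (mod 4), so (3/29) = +(29/3).
Reduce top mod 3: now compute (2/3).
Pull out 2: since 3 ≡ 3 (mod 8), (2/3) = -1.
Reached (1/3) = 1. Collecting the sign flips along the way, the symbol is -1.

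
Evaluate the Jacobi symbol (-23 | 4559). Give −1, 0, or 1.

First reduce: -23 ≡ 4536 (mod 4559).
Pull out 2^3: since 4559 ≡ 7 (mod 8), (2/4559) = +1, so (2/4559)^3 = +1.
Reciprocity: 567 ≡ 3 and 4559 ≡ 3 (mod 4), so (567/4559) = −(4559/567).
Reduce top mod 567: now compute (23/567).
Reciprocity: 23 ≡ 3 and 567 ≡ 3 (mod 4), so (23/567) = −(567/23).
Reduce top mod 23: now compute (15/23).
Reciprocity: 15 ≡ 3 and 23 ≡ 3 (mod 4), so (15/23) = −(23/15).
Reduce top mod 15: now compute (8/15).
Pull out 2^3: since 15 ≡ 7 (mod 8), (2/15) = +1, so (2/15)^3 = +1.
Reached (1/15) = 1. Collecting the sign flips along the way, the symbol is -1.

-1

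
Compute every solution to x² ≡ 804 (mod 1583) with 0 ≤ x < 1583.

580, 1003

Since 1583 ≡ 3 (mod 4), a square root of 804 is 804^((1583+1)/4) = 804^396 mod 1583.
Repeated squaring: 804^2≡552, 804^4≡768, 804^8≡948, 804^16≡1143, 804^32≡474, 804^64≡1473, 804^128≡1019, 804^256≡1496 (mod 1583).
804^396 = 804^(256+128+8+4) ≡ 580 (mod 1583).
Check: 580² = 336400 ≡ 804 (mod 1583). The two roots are 580 and 1003.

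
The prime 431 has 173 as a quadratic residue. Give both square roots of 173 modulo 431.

76, 355

Since 431 ≡ 3 (mod 4), a square root of 173 is 173^((431+1)/4) = 173^108 mod 431.
Repeated squaring: 173^2≡190, 173^4≡327, 173^8≡41, 173^16≡388, 173^32≡125, 173^64≡109 (mod 431).
173^108 = 173^(64+32+8+4) ≡ 76 (mod 431).
Check: 76² = 5776 ≡ 173 (mod 431). The two roots are 76 and 355.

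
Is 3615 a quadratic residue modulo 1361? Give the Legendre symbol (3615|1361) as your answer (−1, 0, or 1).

1

First reduce: 3615 ≡ 893 (mod 1361).
Reciprocity: 893 ≡ 1 and 1361 ≡ 1 (mod 4), so (893/1361) = +(1361/893).
Reduce top mod 893: now compute (468/893).
Pull out 2^2: since 893 ≡ 5 (mod 8), (2/893) = -1, so (2/893)^2 = +1.
Reciprocity: 117 ≡ 1 and 893 ≡ 1 (mod 4), so (117/893) = +(893/117).
Reduce top mod 117: now compute (74/117).
Pull out 2: since 117 ≡ 5 (mod 8), (2/117) = -1.
Reciprocity: 37 ≡ 1 and 117 ≡ 1 (mod 4), so (37/117) = +(117/37).
Reduce top mod 37: now compute (6/37).
Pull out 2: since 37 ≡ 5 (mod 8), (2/37) = -1.
Reciprocity: 3 ≡ 3 and 37 ≡ 1 (mod 4), so (3/37) = +(37/3).
Reduce top mod 3: now compute (1/3).
Reached (1/3) = 1. Collecting the sign flips along the way, the symbol is +1.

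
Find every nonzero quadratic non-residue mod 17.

3, 5, 6, 7, 10, 11, 12, 14

Square k = 1,…,8 (k and 17−k give the same square):
1²=1, 2²=4, 3²=9, 4²=16, 5²≡8, 6²≡2, 7²≡15, 8²≡13 (mod 17).
The residues are {1, 2, 4, 8, 9, 13, 15, 16}; the non-residues are the remaining 8 nonzero classes.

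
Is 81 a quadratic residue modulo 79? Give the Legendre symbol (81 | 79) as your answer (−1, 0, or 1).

First reduce: 81 ≡ 2 (mod 79).
Pull out 2: since 79 ≡ 7 (mod 8), (2/79) = +1.
Reached (1/79) = 1. Collecting the sign flips along the way, the symbol is +1.

1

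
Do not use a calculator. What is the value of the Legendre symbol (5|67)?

Reciprocity: 5 ≡ 1 and 67 ≡ 3 (mod 4), so (5/67) = +(67/5).
Reduce top mod 5: now compute (2/5).
Pull out 2: since 5 ≡ 5 (mod 8), (2/5) = -1.
Reached (1/5) = 1. Collecting the sign flips along the way, the symbol is -1.

-1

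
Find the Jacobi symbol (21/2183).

1

Reciprocity: 21 ≡ 1 and 2183 ≡ 3 (mod 4), so (21/2183) = +(2183/21).
Reduce top mod 21: now compute (20/21).
Pull out 2^2: since 21 ≡ 5 (mod 8), (2/21) = -1, so (2/21)^2 = +1.
Reciprocity: 5 ≡ 1 and 21 ≡ 1 (mod 4), so (5/21) = +(21/5).
Reduce top mod 5: now compute (1/5).
Reached (1/5) = 1. Collecting the sign flips along the way, the symbol is +1.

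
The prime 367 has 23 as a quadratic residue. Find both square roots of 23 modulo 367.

92, 275

Since 367 ≡ 3 (mod 4), a square root of 23 is 23^((367+1)/4) = 23^92 mod 367.
Repeated squaring: 23^2≡162, 23^4≡187, 23^8≡104, 23^16≡173, 23^32≡202, 23^64≡67 (mod 367).
23^92 = 23^(64+16+8+4) ≡ 92 (mod 367).
Check: 92² = 8464 ≡ 23 (mod 367). The two roots are 92 and 275.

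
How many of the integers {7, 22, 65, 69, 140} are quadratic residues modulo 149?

(7/149) = +1 → QR.
(22/149) = +1 → QR.
(65/149) = -1 → non-residue.
(69/149) = +1 → QR.
(140/149) = +1 → QR.
Total quadratic residues among the 5: 4.

4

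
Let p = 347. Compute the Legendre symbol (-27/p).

-1

First reduce: -27 ≡ 320 (mod 347).
Pull out 2^6: since 347 ≡ 3 (mod 8), (2/347) = -1, so (2/347)^6 = +1.
Reciprocity: 5 ≡ 1 and 347 ≡ 3 (mod 4), so (5/347) = +(347/5).
Reduce top mod 5: now compute (2/5).
Pull out 2: since 5 ≡ 5 (mod 8), (2/5) = -1.
Reached (1/5) = 1. Collecting the sign flips along the way, the symbol is -1.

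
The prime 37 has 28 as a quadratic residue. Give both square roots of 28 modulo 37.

37 ≡ 1 (mod 4), so we find a root by search.
Trying successive values, 18² = 324 ≡ 28 (mod 37). The other root is 37 − 18 = 19.

18, 19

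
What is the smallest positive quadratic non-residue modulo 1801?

(2/1801) = +1, so 2 is a residue.
(3/1801) = +1, so 3 is a residue.
(4/1801) = +1, so 4 is a residue.
(5/1801) = +1, so 5 is a residue.
(6/1801) = +1, so 6 is a residue.
(7/1801) = +1, so 7 is a residue.
(8/1801) = +1, so 8 is a residue.
(9/1801) = +1, so 9 is a residue.
(10/1801) = +1, so 10 is a residue.
(11/1801) = −1, so 11 is the smallest positive non-residue mod 1801.

11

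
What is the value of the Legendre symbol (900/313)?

Euler's criterion: (900/313) ≡ 274^156 (mod 313).
274^2 ≡ 269 (mod 313)
274^4 ≡ 58 (mod 313)
274^8 ≡ 234 (mod 313)
274^16 ≡ 294 (mod 313)
274^32 ≡ 48 (mod 313)
274^64 ≡ 113 (mod 313)
274^128 ≡ 249 (mod 313)
274^156 = 274^(128+16+8+4) ≡ 1 (mod 313).
Result is 1, so (900/313) = 1.

1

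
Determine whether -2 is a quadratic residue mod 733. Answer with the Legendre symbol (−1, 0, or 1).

First reduce: -2 ≡ 731 (mod 733).
Reciprocity: 731 ≡ 3 and 733 ≡ 1 (mod 4), so (731/733) = +(733/731).
Reduce top mod 731: now compute (2/731).
Pull out 2: since 731 ≡ 3 (mod 8), (2/731) = -1.
Reached (1/731) = 1. Collecting the sign flips along the way, the symbol is -1.

-1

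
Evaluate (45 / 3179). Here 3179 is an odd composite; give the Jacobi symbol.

Reciprocity: 45 ≡ 1 and 3179 ≡ 3 (mod 4), so (45/3179) = +(3179/45).
Reduce top mod 45: now compute (29/45).
Reciprocity: 29 ≡ 1 and 45 ≡ 1 (mod 4), so (29/45) = +(45/29).
Reduce top mod 29: now compute (16/29).
Pull out 2^4: since 29 ≡ 5 (mod 8), (2/29) = -1, so (2/29)^4 = +1.
Reached (1/29) = 1. Collecting the sign flips along the way, the symbol is +1.

1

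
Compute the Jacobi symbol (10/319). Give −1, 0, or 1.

1

Pull out 2: since 319 ≡ 7 (mod 8), (2/319) = +1.
Reciprocity: 5 ≡ 1 and 319 ≡ 3 (mod 4), so (5/319) = +(319/5).
Reduce top mod 5: now compute (4/5).
Pull out 2^2: since 5 ≡ 5 (mod 8), (2/5) = -1, so (2/5)^2 = +1.
Reached (1/5) = 1. Collecting the sign flips along the way, the symbol is +1.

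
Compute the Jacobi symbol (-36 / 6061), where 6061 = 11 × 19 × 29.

First reduce: -36 ≡ 6025 (mod 6061).
Reciprocity: 6025 ≡ 1 and 6061 ≡ 1 (mod 4), so (6025/6061) = +(6061/6025).
Reduce top mod 6025: now compute (36/6025).
Pull out 2^2: since 6025 ≡ 1 (mod 8), (2/6025) = +1, so (2/6025)^2 = +1.
Reciprocity: 9 ≡ 1 and 6025 ≡ 1 (mod 4), so (9/6025) = +(6025/9).
Reduce top mod 9: now compute (4/9).
Pull out 2^2: since 9 ≡ 1 (mod 8), (2/9) = +1, so (2/9)^2 = +1.
Reached (1/9) = 1. Collecting the sign flips along the way, the symbol is +1.

1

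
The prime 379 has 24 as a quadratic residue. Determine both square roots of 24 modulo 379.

Since 379 ≡ 3 (mod 4), a square root of 24 is 24^((379+1)/4) = 24^95 mod 379.
Repeated squaring: 24^2≡197, 24^4≡151, 24^8≡61, 24^16≡310, 24^32≡213, 24^64≡268 (mod 379).
24^95 = 24^(64+16+8+4+2+1) ≡ 294 (mod 379).
Check: 294² = 86436 ≡ 24 (mod 379). The two roots are 85 and 294.

85, 294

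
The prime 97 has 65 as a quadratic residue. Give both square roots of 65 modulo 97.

29, 68

97 ≡ 1 (mod 4), so we find a root by search.
Trying successive values, 29² = 841 ≡ 65 (mod 97). The other root is 97 − 29 = 68.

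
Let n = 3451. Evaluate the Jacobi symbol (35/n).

0

Reciprocity: 35 ≡ 3 and 3451 ≡ 3 (mod 4), so (35/3451) = −(3451/35).
Reduce top mod 35: now compute (21/35).
Reciprocity: 21 ≡ 1 and 35 ≡ 3 (mod 4), so (21/35) = +(35/21).
Reduce top mod 21: now compute (14/21).
Pull out 2: since 21 ≡ 5 (mod 8), (2/21) = -1.
Reciprocity: 7 ≡ 3 and 21 ≡ 1 (mod 4), so (7/21) = +(21/7).
Reduce top mod 7: now compute (0/7).
Top reduces to 0: gcd > 1, so the symbol is 0.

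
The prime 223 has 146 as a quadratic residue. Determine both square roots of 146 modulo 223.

Since 223 ≡ 3 (mod 4), a square root of 146 is 146^((223+1)/4) = 146^56 mod 223.
Repeated squaring: 146^2≡131, 146^4≡213, 146^8≡100, 146^16≡188, 146^32≡110 (mod 223).
146^56 = 146^(32+16+8) ≡ 121 (mod 223).
Check: 121² = 14641 ≡ 146 (mod 223). The two roots are 102 and 121.

102, 121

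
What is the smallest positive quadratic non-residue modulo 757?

(2/757) = −1, so 2 is the smallest positive non-residue mod 757.

2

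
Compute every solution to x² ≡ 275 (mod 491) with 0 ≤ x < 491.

Since 491 ≡ 3 (mod 4), a square root of 275 is 275^((491+1)/4) = 275^123 mod 491.
Repeated squaring: 275^2≡11, 275^4≡121, 275^8≡402, 275^16≡65, 275^32≡297, 275^64≡320 (mod 491).
275^123 = 275^(64+32+16+8+2+1) ≡ 393 (mod 491).
Check: 393² = 154449 ≡ 275 (mod 491). The two roots are 98 and 393.

98, 393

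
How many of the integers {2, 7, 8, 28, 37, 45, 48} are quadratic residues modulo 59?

4

(2/59) = -1 → non-residue.
(7/59) = +1 → QR.
(8/59) = -1 → non-residue.
(28/59) = +1 → QR.
(37/59) = -1 → non-residue.
(45/59) = +1 → QR.
(48/59) = +1 → QR.
Total quadratic residues among the 7: 4.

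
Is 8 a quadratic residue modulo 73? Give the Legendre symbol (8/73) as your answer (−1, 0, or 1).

1

Euler's criterion: (8/73) ≡ 8^36 (mod 73).
8^2 ≡ 64 (mod 73)
8^4 ≡ 8 (mod 73)
8^8 ≡ 64 (mod 73)
8^16 ≡ 8 (mod 73)
8^32 ≡ 64 (mod 73)
8^36 = 8^(32+4) ≡ 1 (mod 73).
Result is 1, so (8/73) = 1.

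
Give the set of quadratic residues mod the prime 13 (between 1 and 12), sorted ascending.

1,3,4,9,10,12

Square k = 1,…,6 (k and 13−k give the same square):
1²=1, 2²=4, 3²=9, 4²≡3, 5²≡12, 6²≡10 (mod 13).
So the quadratic residues mod 13 are {1, 3, 4, 9, 10, 12}.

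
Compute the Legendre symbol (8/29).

Pull out 2^3: since 29 ≡ 5 (mod 8), (2/29) = -1, so (2/29)^3 = -1.
Reached (1/29) = 1. Collecting the sign flips along the way, the symbol is -1.

-1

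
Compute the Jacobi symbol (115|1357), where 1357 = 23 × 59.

0

Reciprocity: 115 ≡ 3 and 1357 ≡ 1 (mod 4), so (115/1357) = +(1357/115).
Reduce top mod 115: now compute (92/115).
Pull out 2^2: since 115 ≡ 3 (mod 8), (2/115) = -1, so (2/115)^2 = +1.
Reciprocity: 23 ≡ 3 and 115 ≡ 3 (mod 4), so (23/115) = −(115/23).
Reduce top mod 23: now compute (0/23).
Top reduces to 0: gcd > 1, so the symbol is 0.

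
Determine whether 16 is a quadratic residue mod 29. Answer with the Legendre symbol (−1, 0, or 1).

Pull out 2^4: since 29 ≡ 5 (mod 8), (2/29) = -1, so (2/29)^4 = +1.
Reached (1/29) = 1. Collecting the sign flips along the way, the symbol is +1.

1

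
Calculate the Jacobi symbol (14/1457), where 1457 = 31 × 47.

1

Pull out 2: since 1457 ≡ 1 (mod 8), (2/1457) = +1.
Reciprocity: 7 ≡ 3 and 1457 ≡ 1 (mod 4), so (7/1457) = +(1457/7).
Reduce top mod 7: now compute (1/7).
Reached (1/7) = 1. Collecting the sign flips along the way, the symbol is +1.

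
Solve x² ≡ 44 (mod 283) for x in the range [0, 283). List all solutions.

45, 238

Since 283 ≡ 3 (mod 4), a square root of 44 is 44^((283+1)/4) = 44^71 mod 283.
Repeated squaring: 44^2≡238, 44^4≡44, 44^8≡238, 44^16≡44, 44^32≡238, 44^64≡44 (mod 283).
44^71 = 44^(64+4+2+1) ≡ 238 (mod 283).
Check: 238² = 56644 ≡ 44 (mod 283). The two roots are 45 and 238.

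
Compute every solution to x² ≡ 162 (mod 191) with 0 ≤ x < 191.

Since 191 ≡ 3 (mod 4), a square root of 162 is 162^((191+1)/4) = 162^48 mod 191.
Repeated squaring: 162^2≡77, 162^4≡8, 162^8≡64, 162^16≡85, 162^32≡158 (mod 191).
162^48 = 162^(32+16) ≡ 60 (mod 191).
Check: 60² = 3600 ≡ 162 (mod 191). The two roots are 60 and 131.

60, 131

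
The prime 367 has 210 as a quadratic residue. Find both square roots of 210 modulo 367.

Since 367 ≡ 3 (mod 4), a square root of 210 is 210^((367+1)/4) = 210^92 mod 367.
Repeated squaring: 210^2≡60, 210^4≡297, 210^8≡129, 210^16≡126, 210^32≡95, 210^64≡217 (mod 367).
210^92 = 210^(64+16+8+4) ≡ 256 (mod 367).
Check: 256² = 65536 ≡ 210 (mod 367). The two roots are 111 and 256.

111, 256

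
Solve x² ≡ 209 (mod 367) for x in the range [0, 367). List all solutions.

24, 343

Since 367 ≡ 3 (mod 4), a square root of 209 is 209^((367+1)/4) = 209^92 mod 367.
Repeated squaring: 209^2≡8, 209^4≡64, 209^8≡59, 209^16≡178, 209^32≡122, 209^64≡204 (mod 367).
209^92 = 209^(64+16+8+4) ≡ 343 (mod 367).
Check: 343² = 117649 ≡ 209 (mod 367). The two roots are 24 and 343.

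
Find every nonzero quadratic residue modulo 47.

1 2 3 4 6 7 8 9 12 14 16 17 18 21 24 25 27 28 32 34 36 37 42

Square k = 1,…,23 (k and 47−k give the same square):
1²=1, 2²=4, 3²=9, 4²=16, 5²=25, 6²=36, 7²≡2, 8²≡17, 9²≡34, 10²≡6, 11²≡27, 12²≡3, 13²≡28, 14²≡8, 15²≡37, 16²≡21, 17²≡7, 18²≡42, 19²≡32, 20²≡24, 21²≡18, 22²≡14, 23²≡12 (mod 47).
So the quadratic residues mod 47 are {1, 2, 3, 4, 6, 7, 8, 9, 12, 14, 16, 17, 18, 21, 24, 25, 27, 28, 32, 34, 36, 37, 42}.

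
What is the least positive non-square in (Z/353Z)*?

(2/353) = +1, so 2 is a residue.
(3/353) = −1, so 3 is the smallest positive non-residue mod 353.

3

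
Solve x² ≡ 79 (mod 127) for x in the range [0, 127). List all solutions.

Since 127 ≡ 3 (mod 4), a square root of 79 is 79^((127+1)/4) = 79^32 mod 127.
Repeated squaring: 79^2≡18, 79^4≡70, 79^8≡74, 79^16≡15, 79^32≡98 (mod 127).
79^32 = 79^(32) ≡ 98 (mod 127).
Check: 98² = 9604 ≡ 79 (mod 127). The two roots are 29 and 98.

29, 98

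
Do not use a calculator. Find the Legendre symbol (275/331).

-1

Euler's criterion: (275/331) ≡ 275^165 (mod 331).
275^2 ≡ 157 (mod 331)
275^4 ≡ 155 (mod 331)
275^8 ≡ 193 (mod 331)
275^16 ≡ 177 (mod 331)
275^32 ≡ 215 (mod 331)
275^64 ≡ 216 (mod 331)
275^128 ≡ 316 (mod 331)
275^165 = 275^(128+32+4+1) ≡ 330 (mod 331).
Result is 330 ≡ −1, so (275/331) = −1.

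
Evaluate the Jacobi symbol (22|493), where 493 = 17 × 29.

Pull out 2: since 493 ≡ 5 (mod 8), (2/493) = -1.
Reciprocity: 11 ≡ 3 and 493 ≡ 1 (mod 4), so (11/493) = +(493/11).
Reduce top mod 11: now compute (9/11).
Reciprocity: 9 ≡ 1 and 11 ≡ 3 (mod 4), so (9/11) = +(11/9).
Reduce top mod 9: now compute (2/9).
Pull out 2: since 9 ≡ 1 (mod 8), (2/9) = +1.
Reached (1/9) = 1. Collecting the sign flips along the way, the symbol is -1.

-1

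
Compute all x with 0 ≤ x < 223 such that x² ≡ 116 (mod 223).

89, 134

Since 223 ≡ 3 (mod 4), a square root of 116 is 116^((223+1)/4) = 116^56 mod 223.
Repeated squaring: 116^2≡76, 116^4≡201, 116^8≡38, 116^16≡106, 116^32≡86 (mod 223).
116^56 = 116^(32+16+8) ≡ 89 (mod 223).
Check: 89² = 7921 ≡ 116 (mod 223). The two roots are 89 and 134.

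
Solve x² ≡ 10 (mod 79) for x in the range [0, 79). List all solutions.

Since 79 ≡ 3 (mod 4), a square root of 10 is 10^((79+1)/4) = 10^20 mod 79.
Repeated squaring: 10^2≡21, 10^4≡46, 10^8≡62, 10^16≡52 (mod 79).
10^20 = 10^(16+4) ≡ 22 (mod 79).
Check: 22² = 484 ≡ 10 (mod 79). The two roots are 22 and 57.

22, 57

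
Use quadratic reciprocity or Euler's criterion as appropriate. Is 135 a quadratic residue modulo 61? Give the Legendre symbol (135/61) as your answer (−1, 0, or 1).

First reduce: 135 ≡ 13 (mod 61).
Reciprocity: 13 ≡ 1 and 61 ≡ 1 (mod 4), so (13/61) = +(61/13).
Reduce top mod 13: now compute (9/13).
Reciprocity: 9 ≡ 1 and 13 ≡ 1 (mod 4), so (9/13) = +(13/9).
Reduce top mod 9: now compute (4/9).
Pull out 2^2: since 9 ≡ 1 (mod 8), (2/9) = +1, so (2/9)^2 = +1.
Reached (1/9) = 1. Collecting the sign flips along the way, the symbol is +1.

1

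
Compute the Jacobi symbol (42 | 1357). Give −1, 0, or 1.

1

Pull out 2: since 1357 ≡ 5 (mod 8), (2/1357) = -1.
Reciprocity: 21 ≡ 1 and 1357 ≡ 1 (mod 4), so (21/1357) = +(1357/21).
Reduce top mod 21: now compute (13/21).
Reciprocity: 13 ≡ 1 and 21 ≡ 1 (mod 4), so (13/21) = +(21/13).
Reduce top mod 13: now compute (8/13).
Pull out 2^3: since 13 ≡ 5 (mod 8), (2/13) = -1, so (2/13)^3 = -1.
Reached (1/13) = 1. Collecting the sign flips along the way, the symbol is +1.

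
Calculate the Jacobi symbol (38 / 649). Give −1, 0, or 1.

Pull out 2: since 649 ≡ 1 (mod 8), (2/649) = +1.
Reciprocity: 19 ≡ 3 and 649 ≡ 1 (mod 4), so (19/649) = +(649/19).
Reduce top mod 19: now compute (3/19).
Reciprocity: 3 ≡ 3 and 19 ≡ 3 (mod 4), so (3/19) = −(19/3).
Reduce top mod 3: now compute (1/3).
Reached (1/3) = 1. Collecting the sign flips along the way, the symbol is -1.

-1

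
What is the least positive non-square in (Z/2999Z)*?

17

(2/2999) = +1, so 2 is a residue.
(3/2999) = +1, so 3 is a residue.
(4/2999) = +1, so 4 is a residue.
(5/2999) = +1, so 5 is a residue.
(6/2999) = +1, so 6 is a residue.
(7/2999) = +1, so 7 is a residue.
(8/2999) = +1, so 8 is a residue.
(9/2999) = +1, so 9 is a residue.
(10/2999) = +1, so 10 is a residue.
(11/2999) = +1, so 11 is a residue.
(12/2999) = +1, so 12 is a residue.
(13/2999) = +1, so 13 is a residue.
(14/2999) = +1, so 14 is a residue.
(15/2999) = +1, so 15 is a residue.
(16/2999) = +1, so 16 is a residue.
(17/2999) = −1, so 17 is the smallest positive non-residue mod 2999.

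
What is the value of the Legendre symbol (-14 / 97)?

-1

Euler's criterion: (-14/97) ≡ 83^48 (mod 97).
83^2 ≡ 2 (mod 97)
83^4 ≡ 4 (mod 97)
83^8 ≡ 16 (mod 97)
83^16 ≡ 62 (mod 97)
83^32 ≡ 61 (mod 97)
83^48 = 83^(32+16) ≡ 96 (mod 97).
Result is 96 ≡ −1, so (-14/97) = −1.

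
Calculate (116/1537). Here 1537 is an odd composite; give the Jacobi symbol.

Pull out 2^2: since 1537 ≡ 1 (mod 8), (2/1537) = +1, so (2/1537)^2 = +1.
Reciprocity: 29 ≡ 1 and 1537 ≡ 1 (mod 4), so (29/1537) = +(1537/29).
Reduce top mod 29: now compute (0/29).
Top reduces to 0: gcd > 1, so the symbol is 0.

0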